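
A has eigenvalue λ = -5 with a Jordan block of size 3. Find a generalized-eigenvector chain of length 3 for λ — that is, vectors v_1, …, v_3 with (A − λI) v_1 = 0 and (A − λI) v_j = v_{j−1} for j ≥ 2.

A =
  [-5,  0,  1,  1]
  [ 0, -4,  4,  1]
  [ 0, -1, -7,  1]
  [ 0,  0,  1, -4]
A Jordan chain for λ = -5 of length 3:
v_1 = (-1, -3, 1, -1)ᵀ
v_2 = (0, 1, -1, 0)ᵀ
v_3 = (0, 1, 0, 0)ᵀ

Let N = A − (-5)·I. We want v_3 with N^3 v_3 = 0 but N^2 v_3 ≠ 0; then v_{j-1} := N · v_j for j = 3, …, 2.

Pick v_3 = (0, 1, 0, 0)ᵀ.
Then v_2 = N · v_3 = (0, 1, -1, 0)ᵀ.
Then v_1 = N · v_2 = (-1, -3, 1, -1)ᵀ.

Sanity check: (A − (-5)·I) v_1 = (0, 0, 0, 0)ᵀ = 0. ✓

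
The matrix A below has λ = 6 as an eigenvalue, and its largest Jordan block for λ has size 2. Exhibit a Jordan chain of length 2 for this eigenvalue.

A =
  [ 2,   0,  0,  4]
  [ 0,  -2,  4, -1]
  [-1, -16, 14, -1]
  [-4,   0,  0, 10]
A Jordan chain for λ = 6 of length 2:
v_1 = (-4, 0, -1, -4)ᵀ
v_2 = (1, 0, 0, 0)ᵀ

Let N = A − (6)·I. We want v_2 with N^2 v_2 = 0 but N^1 v_2 ≠ 0; then v_{j-1} := N · v_j for j = 2, …, 2.

Pick v_2 = (1, 0, 0, 0)ᵀ.
Then v_1 = N · v_2 = (-4, 0, -1, -4)ᵀ.

Sanity check: (A − (6)·I) v_1 = (0, 0, 0, 0)ᵀ = 0. ✓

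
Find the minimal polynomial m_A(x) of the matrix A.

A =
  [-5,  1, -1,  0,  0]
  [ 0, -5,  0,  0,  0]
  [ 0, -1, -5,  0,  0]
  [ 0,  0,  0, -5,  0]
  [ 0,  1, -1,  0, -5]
x^3 + 15*x^2 + 75*x + 125

The characteristic polynomial is χ_A(x) = (x + 5)^5, so the eigenvalues are known. The minimal polynomial is
  m_A(x) = Π_λ (x − λ)^{k_λ}
where k_λ is the size of the *largest* Jordan block for λ (equivalently, the smallest k with (A − λI)^k v = 0 for every generalised eigenvector v of λ).

  λ = -5: largest Jordan block has size 3, contributing (x + 5)^3

So m_A(x) = (x + 5)^3 = x^3 + 15*x^2 + 75*x + 125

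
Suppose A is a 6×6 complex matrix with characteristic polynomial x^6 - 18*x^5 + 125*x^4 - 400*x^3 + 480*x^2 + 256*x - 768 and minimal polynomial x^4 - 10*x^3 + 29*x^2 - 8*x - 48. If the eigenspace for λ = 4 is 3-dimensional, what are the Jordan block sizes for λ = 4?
Block sizes for λ = 4: [2, 1, 1]

Step 1 — from the characteristic polynomial, algebraic multiplicity of λ = 4 is 4. From dim ker(A − (4)·I) = 3, there are exactly 3 Jordan blocks for λ = 4.
Step 2 — from the minimal polynomial, the factor (x − 4)^2 tells us the largest block for λ = 4 has size 2.
Step 3 — with total size 4, 3 blocks, and largest block 2, the block sizes (in nonincreasing order) are [2, 1, 1].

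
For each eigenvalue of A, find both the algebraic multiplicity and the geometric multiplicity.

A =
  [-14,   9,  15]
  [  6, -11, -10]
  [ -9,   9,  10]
λ = -5: alg = 3, geom = 2

Step 1 — factor the characteristic polynomial to read off the algebraic multiplicities:
  χ_A(x) = (x + 5)^3

Step 2 — compute geometric multiplicities via the rank-nullity identity g(λ) = n − rank(A − λI):
  rank(A − (-5)·I) = 1, so dim ker(A − (-5)·I) = n − 1 = 2

Summary:
  λ = -5: algebraic multiplicity = 3, geometric multiplicity = 2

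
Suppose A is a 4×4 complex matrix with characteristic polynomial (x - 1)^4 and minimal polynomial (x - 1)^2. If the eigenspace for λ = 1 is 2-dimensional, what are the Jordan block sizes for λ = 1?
Block sizes for λ = 1: [2, 2]

Step 1 — from the characteristic polynomial, algebraic multiplicity of λ = 1 is 4. From dim ker(A − (1)·I) = 2, there are exactly 2 Jordan blocks for λ = 1.
Step 2 — from the minimal polynomial, the factor (x − 1)^2 tells us the largest block for λ = 1 has size 2.
Step 3 — with total size 4, 2 blocks, and largest block 2, the block sizes (in nonincreasing order) are [2, 2].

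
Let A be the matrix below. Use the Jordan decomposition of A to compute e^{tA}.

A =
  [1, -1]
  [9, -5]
e^{tA} =
  [3*t*exp(-2*t) + exp(-2*t), -t*exp(-2*t)]
  [9*t*exp(-2*t), -3*t*exp(-2*t) + exp(-2*t)]

Strategy: write A = P · J · P⁻¹ where J is a Jordan canonical form, so e^{tA} = P · e^{tJ} · P⁻¹, and e^{tJ} can be computed block-by-block.

A has Jordan form
J =
  [-2,  1]
  [ 0, -2]
(up to reordering of blocks).

Per-block formulas:
  For a 2×2 Jordan block J_2(-2): exp(t · J_2(-2)) = e^(-2t)·(I + t·N), where N is the 2×2 nilpotent shift.

After assembling e^{tJ} and conjugating by P, we get:

e^{tA} =
  [3*t*exp(-2*t) + exp(-2*t), -t*exp(-2*t)]
  [9*t*exp(-2*t), -3*t*exp(-2*t) + exp(-2*t)]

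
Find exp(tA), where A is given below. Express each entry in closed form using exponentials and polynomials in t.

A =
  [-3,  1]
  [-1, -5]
e^{tA} =
  [t*exp(-4*t) + exp(-4*t), t*exp(-4*t)]
  [-t*exp(-4*t), -t*exp(-4*t) + exp(-4*t)]

Strategy: write A = P · J · P⁻¹ where J is a Jordan canonical form, so e^{tA} = P · e^{tJ} · P⁻¹, and e^{tJ} can be computed block-by-block.

A has Jordan form
J =
  [-4,  1]
  [ 0, -4]
(up to reordering of blocks).

Per-block formulas:
  For a 2×2 Jordan block J_2(-4): exp(t · J_2(-4)) = e^(-4t)·(I + t·N), where N is the 2×2 nilpotent shift.

After assembling e^{tJ} and conjugating by P, we get:

e^{tA} =
  [t*exp(-4*t) + exp(-4*t), t*exp(-4*t)]
  [-t*exp(-4*t), -t*exp(-4*t) + exp(-4*t)]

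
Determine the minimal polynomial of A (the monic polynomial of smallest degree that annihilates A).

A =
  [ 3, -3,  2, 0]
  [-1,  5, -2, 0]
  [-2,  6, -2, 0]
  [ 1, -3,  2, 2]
x^2 - 4*x + 4

The characteristic polynomial is χ_A(x) = (x - 2)^4, so the eigenvalues are known. The minimal polynomial is
  m_A(x) = Π_λ (x − λ)^{k_λ}
where k_λ is the size of the *largest* Jordan block for λ (equivalently, the smallest k with (A − λI)^k v = 0 for every generalised eigenvector v of λ).

  λ = 2: largest Jordan block has size 2, contributing (x − 2)^2

So m_A(x) = (x - 2)^2 = x^2 - 4*x + 4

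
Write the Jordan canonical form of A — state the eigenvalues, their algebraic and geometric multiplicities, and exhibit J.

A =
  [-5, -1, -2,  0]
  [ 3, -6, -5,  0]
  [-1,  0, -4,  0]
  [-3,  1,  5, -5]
J_3(-5) ⊕ J_1(-5)

The characteristic polynomial is
  det(x·I − A) = x^4 + 20*x^3 + 150*x^2 + 500*x + 625 = (x + 5)^4

Eigenvalues and multiplicities (the geometric multiplicity of λ is n − rank(A − λI), which equals the number of Jordan blocks for λ):
  λ = -5: algebraic multiplicity = 4, geometric multiplicity = 2

Determining the block sizes for each eigenvalue:
  λ = -5: with am = 4 and gm = 2, the partition is not yet determined (e.g. several partitions of 4 into 2 parts exist). Let N = A − (-5)·I. Computing rank(N^1) = 2, rank(N^2) = 1, rank(N^3) = 0; the number of blocks of size ≥ j is rank(N^{j−1}) − rank(N^j), giving [2, 1, 1]. So we have 1 block(s) of size 3, 1 block(s) of size 1 → block sizes [3, 1]

Assembling the blocks gives a Jordan form
J =
  [-5,  1,  0,  0]
  [ 0, -5,  1,  0]
  [ 0,  0, -5,  0]
  [ 0,  0,  0, -5]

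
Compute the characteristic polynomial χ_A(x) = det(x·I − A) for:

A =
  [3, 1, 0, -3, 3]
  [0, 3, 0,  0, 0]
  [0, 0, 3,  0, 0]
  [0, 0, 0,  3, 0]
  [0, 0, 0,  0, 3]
x^5 - 15*x^4 + 90*x^3 - 270*x^2 + 405*x - 243

Expanding det(x·I − A) (e.g. by cofactor expansion or by noting that A is similar to its Jordan form J, which has the same characteristic polynomial as A) gives
  χ_A(x) = x^5 - 15*x^4 + 90*x^3 - 270*x^2 + 405*x - 243
which factors as (x - 3)^5. The eigenvalues (with algebraic multiplicities) are λ = 3 with multiplicity 5.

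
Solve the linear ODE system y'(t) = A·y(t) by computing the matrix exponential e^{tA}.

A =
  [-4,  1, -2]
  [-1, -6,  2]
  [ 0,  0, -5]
e^{tA} =
  [t*exp(-5*t) + exp(-5*t), t*exp(-5*t), -2*t*exp(-5*t)]
  [-t*exp(-5*t), -t*exp(-5*t) + exp(-5*t), 2*t*exp(-5*t)]
  [0, 0, exp(-5*t)]

Strategy: write A = P · J · P⁻¹ where J is a Jordan canonical form, so e^{tA} = P · e^{tJ} · P⁻¹, and e^{tJ} can be computed block-by-block.

A has Jordan form
J =
  [-5,  1,  0]
  [ 0, -5,  0]
  [ 0,  0, -5]
(up to reordering of blocks).

Per-block formulas:
  For a 2×2 Jordan block J_2(-5): exp(t · J_2(-5)) = e^(-5t)·(I + t·N), where N is the 2×2 nilpotent shift.
  For a 1×1 block at λ = -5: exp(t · [-5]) = [e^(-5t)].

After assembling e^{tJ} and conjugating by P, we get:

e^{tA} =
  [t*exp(-5*t) + exp(-5*t), t*exp(-5*t), -2*t*exp(-5*t)]
  [-t*exp(-5*t), -t*exp(-5*t) + exp(-5*t), 2*t*exp(-5*t)]
  [0, 0, exp(-5*t)]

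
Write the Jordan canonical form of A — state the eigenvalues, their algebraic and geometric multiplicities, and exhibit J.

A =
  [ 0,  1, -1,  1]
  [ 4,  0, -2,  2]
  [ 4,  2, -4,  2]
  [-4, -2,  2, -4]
J_2(-2) ⊕ J_1(-2) ⊕ J_1(-2)

The characteristic polynomial is
  det(x·I − A) = x^4 + 8*x^3 + 24*x^2 + 32*x + 16 = (x + 2)^4

Eigenvalues and multiplicities (the geometric multiplicity of λ is n − rank(A − λI), which equals the number of Jordan blocks for λ):
  λ = -2: algebraic multiplicity = 4, geometric multiplicity = 3

Determining the block sizes for each eigenvalue:
  λ = -2: 3 blocks summing to 4 forces exactly one block of size 2 and the rest size 1 → block sizes [2, 1, 1]

Assembling the blocks gives a Jordan form
J =
  [-2,  1,  0,  0]
  [ 0, -2,  0,  0]
  [ 0,  0, -2,  0]
  [ 0,  0,  0, -2]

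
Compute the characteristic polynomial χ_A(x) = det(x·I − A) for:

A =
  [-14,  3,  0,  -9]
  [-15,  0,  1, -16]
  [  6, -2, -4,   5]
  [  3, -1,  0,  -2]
x^4 + 20*x^3 + 150*x^2 + 500*x + 625

Expanding det(x·I − A) (e.g. by cofactor expansion or by noting that A is similar to its Jordan form J, which has the same characteristic polynomial as A) gives
  χ_A(x) = x^4 + 20*x^3 + 150*x^2 + 500*x + 625
which factors as (x + 5)^4. The eigenvalues (with algebraic multiplicities) are λ = -5 with multiplicity 4.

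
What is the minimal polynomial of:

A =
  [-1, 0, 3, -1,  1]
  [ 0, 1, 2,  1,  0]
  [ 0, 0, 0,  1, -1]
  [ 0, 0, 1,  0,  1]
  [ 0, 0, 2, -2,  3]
x^4 - 2*x^3 + 2*x - 1

The characteristic polynomial is χ_A(x) = (x - 1)^4*(x + 1), so the eigenvalues are known. The minimal polynomial is
  m_A(x) = Π_λ (x − λ)^{k_λ}
where k_λ is the size of the *largest* Jordan block for λ (equivalently, the smallest k with (A − λI)^k v = 0 for every generalised eigenvector v of λ).

  λ = -1: largest Jordan block has size 1, contributing (x + 1)
  λ = 1: largest Jordan block has size 3, contributing (x − 1)^3

So m_A(x) = (x - 1)^3*(x + 1) = x^4 - 2*x^3 + 2*x - 1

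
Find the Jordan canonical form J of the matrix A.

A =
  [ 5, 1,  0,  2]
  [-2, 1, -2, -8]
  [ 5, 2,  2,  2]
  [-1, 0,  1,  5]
J_2(3) ⊕ J_1(3) ⊕ J_1(4)

The characteristic polynomial is
  det(x·I − A) = x^4 - 13*x^3 + 63*x^2 - 135*x + 108 = (x - 4)*(x - 3)^3

Eigenvalues and multiplicities (the geometric multiplicity of λ is n − rank(A − λI), which equals the number of Jordan blocks for λ):
  λ = 3: algebraic multiplicity = 3, geometric multiplicity = 2
  λ = 4: algebraic multiplicity = 1, geometric multiplicity = 1

Determining the block sizes for each eigenvalue:
  λ = 3: 2 blocks summing to 3 forces exactly one block of size 2 and the rest size 1 → block sizes [2, 1]
  λ = 4: one block (gm = 1), so the single block has size am = 1 → block sizes [1]

Assembling the blocks gives a Jordan form
J =
  [3, 1, 0, 0]
  [0, 3, 0, 0]
  [0, 0, 3, 0]
  [0, 0, 0, 4]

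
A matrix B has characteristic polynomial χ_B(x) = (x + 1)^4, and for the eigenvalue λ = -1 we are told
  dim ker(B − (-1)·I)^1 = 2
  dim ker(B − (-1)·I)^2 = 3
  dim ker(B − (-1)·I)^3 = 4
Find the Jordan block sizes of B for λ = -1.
Block sizes for λ = -1: [3, 1]

From the dimensions of kernels of powers, the number of Jordan blocks of size at least j is d_j − d_{j−1} where d_j = dim ker(N^j) (with d_0 = 0). Computing the differences gives [2, 1, 1].
The number of blocks of size exactly k is (#blocks of size ≥ k) − (#blocks of size ≥ k + 1), so the partition is: 1 block(s) of size 1, 1 block(s) of size 3.
In nonincreasing order the block sizes are [3, 1].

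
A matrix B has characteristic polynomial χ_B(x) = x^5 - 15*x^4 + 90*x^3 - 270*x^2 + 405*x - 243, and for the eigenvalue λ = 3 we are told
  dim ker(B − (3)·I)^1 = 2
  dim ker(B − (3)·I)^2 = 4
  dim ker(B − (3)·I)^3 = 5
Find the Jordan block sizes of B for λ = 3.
Block sizes for λ = 3: [3, 2]

From the dimensions of kernels of powers, the number of Jordan blocks of size at least j is d_j − d_{j−1} where d_j = dim ker(N^j) (with d_0 = 0). Computing the differences gives [2, 2, 1].
The number of blocks of size exactly k is (#blocks of size ≥ k) − (#blocks of size ≥ k + 1), so the partition is: 1 block(s) of size 2, 1 block(s) of size 3.
In nonincreasing order the block sizes are [3, 2].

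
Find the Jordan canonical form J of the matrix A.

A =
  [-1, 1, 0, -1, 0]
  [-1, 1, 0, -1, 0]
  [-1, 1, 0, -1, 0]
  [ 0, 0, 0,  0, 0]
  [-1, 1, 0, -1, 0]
J_2(0) ⊕ J_1(0) ⊕ J_1(0) ⊕ J_1(0)

The characteristic polynomial is
  det(x·I − A) = x^5

Eigenvalues and multiplicities (the geometric multiplicity of λ is n − rank(A − λI), which equals the number of Jordan blocks for λ):
  λ = 0: algebraic multiplicity = 5, geometric multiplicity = 4

Determining the block sizes for each eigenvalue:
  λ = 0: 4 blocks summing to 5 forces exactly one block of size 2 and the rest size 1 → block sizes [2, 1, 1, 1]

Assembling the blocks gives a Jordan form
J =
  [0, 1, 0, 0, 0]
  [0, 0, 0, 0, 0]
  [0, 0, 0, 0, 0]
  [0, 0, 0, 0, 0]
  [0, 0, 0, 0, 0]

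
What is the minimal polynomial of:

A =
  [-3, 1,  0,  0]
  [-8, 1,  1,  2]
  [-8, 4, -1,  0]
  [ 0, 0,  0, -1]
x^3 + 3*x^2 + 3*x + 1

The characteristic polynomial is χ_A(x) = (x + 1)^4, so the eigenvalues are known. The minimal polynomial is
  m_A(x) = Π_λ (x − λ)^{k_λ}
where k_λ is the size of the *largest* Jordan block for λ (equivalently, the smallest k with (A − λI)^k v = 0 for every generalised eigenvector v of λ).

  λ = -1: largest Jordan block has size 3, contributing (x + 1)^3

So m_A(x) = (x + 1)^3 = x^3 + 3*x^2 + 3*x + 1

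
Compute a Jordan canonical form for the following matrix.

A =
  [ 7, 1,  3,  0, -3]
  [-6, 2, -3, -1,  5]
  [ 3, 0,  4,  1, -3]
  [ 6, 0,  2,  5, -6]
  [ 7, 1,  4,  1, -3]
J_3(3) ⊕ J_2(3)

The characteristic polynomial is
  det(x·I − A) = x^5 - 15*x^4 + 90*x^3 - 270*x^2 + 405*x - 243 = (x - 3)^5

Eigenvalues and multiplicities (the geometric multiplicity of λ is n − rank(A − λI), which equals the number of Jordan blocks for λ):
  λ = 3: algebraic multiplicity = 5, geometric multiplicity = 2

Determining the block sizes for each eigenvalue:
  λ = 3: with am = 5 and gm = 2, the partition is not yet determined (e.g. several partitions of 5 into 2 parts exist). Let N = A − (3)·I. Computing rank(N^1) = 3, rank(N^2) = 1, rank(N^3) = 0; the number of blocks of size ≥ j is rank(N^{j−1}) − rank(N^j), giving [2, 2, 1]. So we have 1 block(s) of size 3, 1 block(s) of size 2 → block sizes [3, 2]

Assembling the blocks gives a Jordan form
J =
  [3, 1, 0, 0, 0]
  [0, 3, 1, 0, 0]
  [0, 0, 3, 0, 0]
  [0, 0, 0, 3, 1]
  [0, 0, 0, 0, 3]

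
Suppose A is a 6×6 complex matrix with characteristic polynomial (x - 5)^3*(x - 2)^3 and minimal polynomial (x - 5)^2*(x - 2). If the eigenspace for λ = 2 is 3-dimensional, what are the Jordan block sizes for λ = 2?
Block sizes for λ = 2: [1, 1, 1]

Step 1 — from the characteristic polynomial, algebraic multiplicity of λ = 2 is 3. From dim ker(A − (2)·I) = 3, there are exactly 3 Jordan blocks for λ = 2.
Step 2 — from the minimal polynomial, the factor (x − 2) tells us the largest block for λ = 2 has size 1.
Step 3 — with total size 3, 3 blocks, and largest block 1, the block sizes (in nonincreasing order) are [1, 1, 1].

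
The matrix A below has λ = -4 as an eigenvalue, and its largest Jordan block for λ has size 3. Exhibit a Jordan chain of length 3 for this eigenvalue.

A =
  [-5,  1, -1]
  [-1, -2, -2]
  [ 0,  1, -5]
A Jordan chain for λ = -4 of length 3:
v_1 = (0, -1, -1)ᵀ
v_2 = (-1, -1, 0)ᵀ
v_3 = (1, 0, 0)ᵀ

Let N = A − (-4)·I. We want v_3 with N^3 v_3 = 0 but N^2 v_3 ≠ 0; then v_{j-1} := N · v_j for j = 3, …, 2.

Pick v_3 = (1, 0, 0)ᵀ.
Then v_2 = N · v_3 = (-1, -1, 0)ᵀ.
Then v_1 = N · v_2 = (0, -1, -1)ᵀ.

Sanity check: (A − (-4)·I) v_1 = (0, 0, 0)ᵀ = 0. ✓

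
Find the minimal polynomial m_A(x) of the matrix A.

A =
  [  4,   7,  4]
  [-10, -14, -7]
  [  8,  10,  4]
x^3 + 6*x^2 + 12*x + 8

The characteristic polynomial is χ_A(x) = (x + 2)^3, so the eigenvalues are known. The minimal polynomial is
  m_A(x) = Π_λ (x − λ)^{k_λ}
where k_λ is the size of the *largest* Jordan block for λ (equivalently, the smallest k with (A − λI)^k v = 0 for every generalised eigenvector v of λ).

  λ = -2: largest Jordan block has size 3, contributing (x + 2)^3

So m_A(x) = (x + 2)^3 = x^3 + 6*x^2 + 12*x + 8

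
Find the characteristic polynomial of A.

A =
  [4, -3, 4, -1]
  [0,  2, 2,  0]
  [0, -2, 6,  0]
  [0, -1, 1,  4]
x^4 - 16*x^3 + 96*x^2 - 256*x + 256

Expanding det(x·I − A) (e.g. by cofactor expansion or by noting that A is similar to its Jordan form J, which has the same characteristic polynomial as A) gives
  χ_A(x) = x^4 - 16*x^3 + 96*x^2 - 256*x + 256
which factors as (x - 4)^4. The eigenvalues (with algebraic multiplicities) are λ = 4 with multiplicity 4.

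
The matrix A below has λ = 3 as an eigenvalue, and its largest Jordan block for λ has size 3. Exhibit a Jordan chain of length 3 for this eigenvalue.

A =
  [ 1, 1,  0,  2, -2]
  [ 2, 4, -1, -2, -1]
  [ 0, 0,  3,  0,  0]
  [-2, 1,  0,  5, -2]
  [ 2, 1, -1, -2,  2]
A Jordan chain for λ = 3 of length 3:
v_1 = (-2, 0, 0, -2, 0)ᵀ
v_2 = (-2, 2, 0, -2, 2)ᵀ
v_3 = (1, 0, 0, 0, 0)ᵀ

Let N = A − (3)·I. We want v_3 with N^3 v_3 = 0 but N^2 v_3 ≠ 0; then v_{j-1} := N · v_j for j = 3, …, 2.

Pick v_3 = (1, 0, 0, 0, 0)ᵀ.
Then v_2 = N · v_3 = (-2, 2, 0, -2, 2)ᵀ.
Then v_1 = N · v_2 = (-2, 0, 0, -2, 0)ᵀ.

Sanity check: (A − (3)·I) v_1 = (0, 0, 0, 0, 0)ᵀ = 0. ✓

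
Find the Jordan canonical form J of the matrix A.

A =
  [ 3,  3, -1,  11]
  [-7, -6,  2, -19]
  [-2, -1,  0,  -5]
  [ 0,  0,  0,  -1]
J_3(-1) ⊕ J_1(-1)

The characteristic polynomial is
  det(x·I − A) = x^4 + 4*x^3 + 6*x^2 + 4*x + 1 = (x + 1)^4

Eigenvalues and multiplicities (the geometric multiplicity of λ is n − rank(A − λI), which equals the number of Jordan blocks for λ):
  λ = -1: algebraic multiplicity = 4, geometric multiplicity = 2

Determining the block sizes for each eigenvalue:
  λ = -1: with am = 4 and gm = 2, the partition is not yet determined (e.g. several partitions of 4 into 2 parts exist). Let N = A − (-1)·I. Computing rank(N^1) = 2, rank(N^2) = 1, rank(N^3) = 0; the number of blocks of size ≥ j is rank(N^{j−1}) − rank(N^j), giving [2, 1, 1]. So we have 1 block(s) of size 3, 1 block(s) of size 1 → block sizes [3, 1]

Assembling the blocks gives a Jordan form
J =
  [-1,  1,  0,  0]
  [ 0, -1,  1,  0]
  [ 0,  0, -1,  0]
  [ 0,  0,  0, -1]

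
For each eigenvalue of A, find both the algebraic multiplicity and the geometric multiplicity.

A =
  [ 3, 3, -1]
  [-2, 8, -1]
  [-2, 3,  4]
λ = 5: alg = 3, geom = 2

Step 1 — factor the characteristic polynomial to read off the algebraic multiplicities:
  χ_A(x) = (x - 5)^3

Step 2 — compute geometric multiplicities via the rank-nullity identity g(λ) = n − rank(A − λI):
  rank(A − (5)·I) = 1, so dim ker(A − (5)·I) = n − 1 = 2

Summary:
  λ = 5: algebraic multiplicity = 3, geometric multiplicity = 2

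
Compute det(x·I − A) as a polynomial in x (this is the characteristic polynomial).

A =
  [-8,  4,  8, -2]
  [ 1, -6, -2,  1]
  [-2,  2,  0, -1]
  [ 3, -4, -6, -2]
x^4 + 16*x^3 + 96*x^2 + 256*x + 256

Expanding det(x·I − A) (e.g. by cofactor expansion or by noting that A is similar to its Jordan form J, which has the same characteristic polynomial as A) gives
  χ_A(x) = x^4 + 16*x^3 + 96*x^2 + 256*x + 256
which factors as (x + 4)^4. The eigenvalues (with algebraic multiplicities) are λ = -4 with multiplicity 4.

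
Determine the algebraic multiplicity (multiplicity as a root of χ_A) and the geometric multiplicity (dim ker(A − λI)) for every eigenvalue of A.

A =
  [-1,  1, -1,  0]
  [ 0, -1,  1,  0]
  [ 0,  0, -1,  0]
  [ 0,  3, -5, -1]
λ = -1: alg = 4, geom = 2

Step 1 — factor the characteristic polynomial to read off the algebraic multiplicities:
  χ_A(x) = (x + 1)^4

Step 2 — compute geometric multiplicities via the rank-nullity identity g(λ) = n − rank(A − λI):
  rank(A − (-1)·I) = 2, so dim ker(A − (-1)·I) = n − 2 = 2

Summary:
  λ = -1: algebraic multiplicity = 4, geometric multiplicity = 2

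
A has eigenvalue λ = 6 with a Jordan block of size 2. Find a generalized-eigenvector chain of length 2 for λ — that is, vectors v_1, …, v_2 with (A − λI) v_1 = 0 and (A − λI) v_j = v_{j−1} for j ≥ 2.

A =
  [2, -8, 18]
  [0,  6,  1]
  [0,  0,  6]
A Jordan chain for λ = 6 of length 2:
v_1 = (-2, 1, 0)ᵀ
v_2 = (5, 0, 1)ᵀ

Let N = A − (6)·I. We want v_2 with N^2 v_2 = 0 but N^1 v_2 ≠ 0; then v_{j-1} := N · v_j for j = 2, …, 2.

Pick v_2 = (5, 0, 1)ᵀ.
Then v_1 = N · v_2 = (-2, 1, 0)ᵀ.

Sanity check: (A − (6)·I) v_1 = (0, 0, 0)ᵀ = 0. ✓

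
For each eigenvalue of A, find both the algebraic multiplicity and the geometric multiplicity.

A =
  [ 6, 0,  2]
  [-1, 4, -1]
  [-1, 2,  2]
λ = 4: alg = 3, geom = 1

Step 1 — factor the characteristic polynomial to read off the algebraic multiplicities:
  χ_A(x) = (x - 4)^3

Step 2 — compute geometric multiplicities via the rank-nullity identity g(λ) = n − rank(A − λI):
  rank(A − (4)·I) = 2, so dim ker(A − (4)·I) = n − 2 = 1

Summary:
  λ = 4: algebraic multiplicity = 3, geometric multiplicity = 1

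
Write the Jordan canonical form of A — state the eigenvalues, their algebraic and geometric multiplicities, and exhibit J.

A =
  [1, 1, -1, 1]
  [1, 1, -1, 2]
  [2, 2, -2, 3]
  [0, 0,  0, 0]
J_2(0) ⊕ J_2(0)

The characteristic polynomial is
  det(x·I − A) = x^4

Eigenvalues and multiplicities (the geometric multiplicity of λ is n − rank(A − λI), which equals the number of Jordan blocks for λ):
  λ = 0: algebraic multiplicity = 4, geometric multiplicity = 2

Determining the block sizes for each eigenvalue:
  λ = 0: with am = 4 and gm = 2, the partition is not yet determined (e.g. several partitions of 4 into 2 parts exist). Let N = A − (0)·I. Computing rank(N^1) = 2, rank(N^2) = 0; the number of blocks of size ≥ j is rank(N^{j−1}) − rank(N^j), giving [2, 2]. So we have 2 block(s) of size 2 → block sizes [2, 2]

Assembling the blocks gives a Jordan form
J =
  [0, 1, 0, 0]
  [0, 0, 0, 0]
  [0, 0, 0, 1]
  [0, 0, 0, 0]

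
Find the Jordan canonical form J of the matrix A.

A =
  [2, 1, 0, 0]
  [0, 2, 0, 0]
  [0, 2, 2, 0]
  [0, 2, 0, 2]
J_2(2) ⊕ J_1(2) ⊕ J_1(2)

The characteristic polynomial is
  det(x·I − A) = x^4 - 8*x^3 + 24*x^2 - 32*x + 16 = (x - 2)^4

Eigenvalues and multiplicities (the geometric multiplicity of λ is n − rank(A − λI), which equals the number of Jordan blocks for λ):
  λ = 2: algebraic multiplicity = 4, geometric multiplicity = 3

Determining the block sizes for each eigenvalue:
  λ = 2: 3 blocks summing to 4 forces exactly one block of size 2 and the rest size 1 → block sizes [2, 1, 1]

Assembling the blocks gives a Jordan form
J =
  [2, 1, 0, 0]
  [0, 2, 0, 0]
  [0, 0, 2, 0]
  [0, 0, 0, 2]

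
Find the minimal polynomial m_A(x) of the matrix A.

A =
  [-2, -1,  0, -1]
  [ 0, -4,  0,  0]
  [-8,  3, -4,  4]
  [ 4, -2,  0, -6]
x^2 + 8*x + 16

The characteristic polynomial is χ_A(x) = (x + 4)^4, so the eigenvalues are known. The minimal polynomial is
  m_A(x) = Π_λ (x − λ)^{k_λ}
where k_λ is the size of the *largest* Jordan block for λ (equivalently, the smallest k with (A − λI)^k v = 0 for every generalised eigenvector v of λ).

  λ = -4: largest Jordan block has size 2, contributing (x + 4)^2

So m_A(x) = (x + 4)^2 = x^2 + 8*x + 16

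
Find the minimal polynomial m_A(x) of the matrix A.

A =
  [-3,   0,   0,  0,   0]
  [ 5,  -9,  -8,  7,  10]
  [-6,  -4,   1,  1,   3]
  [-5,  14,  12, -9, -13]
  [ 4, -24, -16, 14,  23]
x^4 - 6*x^3 + 54*x - 81

The characteristic polynomial is χ_A(x) = (x - 3)^3*(x + 3)^2, so the eigenvalues are known. The minimal polynomial is
  m_A(x) = Π_λ (x − λ)^{k_λ}
where k_λ is the size of the *largest* Jordan block for λ (equivalently, the smallest k with (A − λI)^k v = 0 for every generalised eigenvector v of λ).

  λ = -3: largest Jordan block has size 1, contributing (x + 3)
  λ = 3: largest Jordan block has size 3, contributing (x − 3)^3

So m_A(x) = (x - 3)^3*(x + 3) = x^4 - 6*x^3 + 54*x - 81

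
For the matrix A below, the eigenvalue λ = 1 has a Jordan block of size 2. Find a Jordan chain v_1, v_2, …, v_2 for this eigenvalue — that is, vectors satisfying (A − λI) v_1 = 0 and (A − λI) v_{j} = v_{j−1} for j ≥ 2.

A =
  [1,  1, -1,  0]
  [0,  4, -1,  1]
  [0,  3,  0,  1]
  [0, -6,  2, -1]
A Jordan chain for λ = 1 of length 2:
v_1 = (1, 3, 3, -6)ᵀ
v_2 = (0, 1, 0, 0)ᵀ

Let N = A − (1)·I. We want v_2 with N^2 v_2 = 0 but N^1 v_2 ≠ 0; then v_{j-1} := N · v_j for j = 2, …, 2.

Pick v_2 = (0, 1, 0, 0)ᵀ.
Then v_1 = N · v_2 = (1, 3, 3, -6)ᵀ.

Sanity check: (A − (1)·I) v_1 = (0, 0, 0, 0)ᵀ = 0. ✓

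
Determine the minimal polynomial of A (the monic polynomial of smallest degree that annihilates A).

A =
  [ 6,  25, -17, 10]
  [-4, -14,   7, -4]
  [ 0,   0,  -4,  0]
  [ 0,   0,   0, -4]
x^3 + 12*x^2 + 48*x + 64

The characteristic polynomial is χ_A(x) = (x + 4)^4, so the eigenvalues are known. The minimal polynomial is
  m_A(x) = Π_λ (x − λ)^{k_λ}
where k_λ is the size of the *largest* Jordan block for λ (equivalently, the smallest k with (A − λI)^k v = 0 for every generalised eigenvector v of λ).

  λ = -4: largest Jordan block has size 3, contributing (x + 4)^3

So m_A(x) = (x + 4)^3 = x^3 + 12*x^2 + 48*x + 64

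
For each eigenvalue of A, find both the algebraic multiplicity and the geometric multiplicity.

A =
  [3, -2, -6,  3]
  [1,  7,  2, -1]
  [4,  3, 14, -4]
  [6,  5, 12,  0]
λ = 6: alg = 4, geom = 2

Step 1 — factor the characteristic polynomial to read off the algebraic multiplicities:
  χ_A(x) = (x - 6)^4

Step 2 — compute geometric multiplicities via the rank-nullity identity g(λ) = n − rank(A − λI):
  rank(A − (6)·I) = 2, so dim ker(A − (6)·I) = n − 2 = 2

Summary:
  λ = 6: algebraic multiplicity = 4, geometric multiplicity = 2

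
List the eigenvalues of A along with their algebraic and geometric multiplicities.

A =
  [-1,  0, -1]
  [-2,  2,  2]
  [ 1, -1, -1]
λ = 0: alg = 3, geom = 1

Step 1 — factor the characteristic polynomial to read off the algebraic multiplicities:
  χ_A(x) = x^3

Step 2 — compute geometric multiplicities via the rank-nullity identity g(λ) = n − rank(A − λI):
  rank(A − (0)·I) = 2, so dim ker(A − (0)·I) = n − 2 = 1

Summary:
  λ = 0: algebraic multiplicity = 3, geometric multiplicity = 1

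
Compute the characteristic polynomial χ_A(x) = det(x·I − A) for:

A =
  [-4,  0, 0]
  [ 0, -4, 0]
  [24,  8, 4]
x^3 + 4*x^2 - 16*x - 64

Expanding det(x·I − A) (e.g. by cofactor expansion or by noting that A is similar to its Jordan form J, which has the same characteristic polynomial as A) gives
  χ_A(x) = x^3 + 4*x^2 - 16*x - 64
which factors as (x - 4)*(x + 4)^2. The eigenvalues (with algebraic multiplicities) are λ = -4 with multiplicity 2, λ = 4 with multiplicity 1.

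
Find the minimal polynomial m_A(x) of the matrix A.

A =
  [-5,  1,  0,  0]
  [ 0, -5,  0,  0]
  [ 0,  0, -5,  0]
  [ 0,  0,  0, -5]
x^2 + 10*x + 25

The characteristic polynomial is χ_A(x) = (x + 5)^4, so the eigenvalues are known. The minimal polynomial is
  m_A(x) = Π_λ (x − λ)^{k_λ}
where k_λ is the size of the *largest* Jordan block for λ (equivalently, the smallest k with (A − λI)^k v = 0 for every generalised eigenvector v of λ).

  λ = -5: largest Jordan block has size 2, contributing (x + 5)^2

So m_A(x) = (x + 5)^2 = x^2 + 10*x + 25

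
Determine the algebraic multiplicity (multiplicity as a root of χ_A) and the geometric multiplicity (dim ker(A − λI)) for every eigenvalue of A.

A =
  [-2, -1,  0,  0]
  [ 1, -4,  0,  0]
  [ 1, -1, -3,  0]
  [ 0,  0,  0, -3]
λ = -3: alg = 4, geom = 3

Step 1 — factor the characteristic polynomial to read off the algebraic multiplicities:
  χ_A(x) = (x + 3)^4

Step 2 — compute geometric multiplicities via the rank-nullity identity g(λ) = n − rank(A − λI):
  rank(A − (-3)·I) = 1, so dim ker(A − (-3)·I) = n − 1 = 3

Summary:
  λ = -3: algebraic multiplicity = 4, geometric multiplicity = 3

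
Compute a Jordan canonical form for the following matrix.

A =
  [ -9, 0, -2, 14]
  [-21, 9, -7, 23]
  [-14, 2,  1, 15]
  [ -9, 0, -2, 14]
J_1(0) ⊕ J_3(5)

The characteristic polynomial is
  det(x·I − A) = x^4 - 15*x^3 + 75*x^2 - 125*x = x*(x - 5)^3

Eigenvalues and multiplicities (the geometric multiplicity of λ is n − rank(A − λI), which equals the number of Jordan blocks for λ):
  λ = 0: algebraic multiplicity = 1, geometric multiplicity = 1
  λ = 5: algebraic multiplicity = 3, geometric multiplicity = 1

Determining the block sizes for each eigenvalue:
  λ = 0: one block (gm = 1), so the single block has size am = 1 → block sizes [1]
  λ = 5: one block (gm = 1), so the single block has size am = 3 → block sizes [3]

Assembling the blocks gives a Jordan form
J =
  [0, 0, 0, 0]
  [0, 5, 1, 0]
  [0, 0, 5, 1]
  [0, 0, 0, 5]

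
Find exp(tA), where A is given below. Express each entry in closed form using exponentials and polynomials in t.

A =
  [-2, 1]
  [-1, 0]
e^{tA} =
  [-t*exp(-t) + exp(-t), t*exp(-t)]
  [-t*exp(-t), t*exp(-t) + exp(-t)]

Strategy: write A = P · J · P⁻¹ where J is a Jordan canonical form, so e^{tA} = P · e^{tJ} · P⁻¹, and e^{tJ} can be computed block-by-block.

A has Jordan form
J =
  [-1,  1]
  [ 0, -1]
(up to reordering of blocks).

Per-block formulas:
  For a 2×2 Jordan block J_2(-1): exp(t · J_2(-1)) = e^(-1t)·(I + t·N), where N is the 2×2 nilpotent shift.

After assembling e^{tJ} and conjugating by P, we get:

e^{tA} =
  [-t*exp(-t) + exp(-t), t*exp(-t)]
  [-t*exp(-t), t*exp(-t) + exp(-t)]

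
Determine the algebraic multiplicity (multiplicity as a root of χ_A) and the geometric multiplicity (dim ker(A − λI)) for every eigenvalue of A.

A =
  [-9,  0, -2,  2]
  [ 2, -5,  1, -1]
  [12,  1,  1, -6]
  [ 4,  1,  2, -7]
λ = -5: alg = 4, geom = 2

Step 1 — factor the characteristic polynomial to read off the algebraic multiplicities:
  χ_A(x) = (x + 5)^4

Step 2 — compute geometric multiplicities via the rank-nullity identity g(λ) = n − rank(A − λI):
  rank(A − (-5)·I) = 2, so dim ker(A − (-5)·I) = n − 2 = 2

Summary:
  λ = -5: algebraic multiplicity = 4, geometric multiplicity = 2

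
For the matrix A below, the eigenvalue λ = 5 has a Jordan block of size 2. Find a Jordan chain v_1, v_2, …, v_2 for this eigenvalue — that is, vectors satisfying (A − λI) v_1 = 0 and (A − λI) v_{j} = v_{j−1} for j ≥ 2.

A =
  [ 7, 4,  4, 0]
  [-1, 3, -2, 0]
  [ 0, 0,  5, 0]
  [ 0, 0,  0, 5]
A Jordan chain for λ = 5 of length 2:
v_1 = (2, -1, 0, 0)ᵀ
v_2 = (1, 0, 0, 0)ᵀ

Let N = A − (5)·I. We want v_2 with N^2 v_2 = 0 but N^1 v_2 ≠ 0; then v_{j-1} := N · v_j for j = 2, …, 2.

Pick v_2 = (1, 0, 0, 0)ᵀ.
Then v_1 = N · v_2 = (2, -1, 0, 0)ᵀ.

Sanity check: (A − (5)·I) v_1 = (0, 0, 0, 0)ᵀ = 0. ✓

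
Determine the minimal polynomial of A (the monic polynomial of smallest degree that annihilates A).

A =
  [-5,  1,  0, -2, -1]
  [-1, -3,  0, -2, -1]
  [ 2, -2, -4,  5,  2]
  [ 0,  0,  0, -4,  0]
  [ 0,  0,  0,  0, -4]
x^2 + 8*x + 16

The characteristic polynomial is χ_A(x) = (x + 4)^5, so the eigenvalues are known. The minimal polynomial is
  m_A(x) = Π_λ (x − λ)^{k_λ}
where k_λ is the size of the *largest* Jordan block for λ (equivalently, the smallest k with (A − λI)^k v = 0 for every generalised eigenvector v of λ).

  λ = -4: largest Jordan block has size 2, contributing (x + 4)^2

So m_A(x) = (x + 4)^2 = x^2 + 8*x + 16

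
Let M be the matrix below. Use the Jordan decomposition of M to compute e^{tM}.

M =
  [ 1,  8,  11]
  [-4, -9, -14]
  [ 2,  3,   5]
e^{tM} =
  [-3*t^2*exp(-t) + 2*t*exp(-t) + exp(-t), -15*t^2*exp(-t)/2 + 8*t*exp(-t), -12*t^2*exp(-t) + 11*t*exp(-t)]
  [-2*t^2*exp(-t) - 4*t*exp(-t), -5*t^2*exp(-t) - 8*t*exp(-t) + exp(-t), -8*t^2*exp(-t) - 14*t*exp(-t)]
  [2*t^2*exp(-t) + 2*t*exp(-t), 5*t^2*exp(-t) + 3*t*exp(-t), 8*t^2*exp(-t) + 6*t*exp(-t) + exp(-t)]

Strategy: write M = P · J · P⁻¹ where J is a Jordan canonical form, so e^{tM} = P · e^{tJ} · P⁻¹, and e^{tJ} can be computed block-by-block.

M has Jordan form
J =
  [-1,  1,  0]
  [ 0, -1,  1]
  [ 0,  0, -1]
(up to reordering of blocks).

Per-block formulas:
  For a 3×3 Jordan block J_3(-1): exp(t · J_3(-1)) = e^(-1t)·(I + t·N + (t^2/2)·N^2), where N is the 3×3 nilpotent shift.

After assembling e^{tJ} and conjugating by P, we get:

e^{tM} =
  [-3*t^2*exp(-t) + 2*t*exp(-t) + exp(-t), -15*t^2*exp(-t)/2 + 8*t*exp(-t), -12*t^2*exp(-t) + 11*t*exp(-t)]
  [-2*t^2*exp(-t) - 4*t*exp(-t), -5*t^2*exp(-t) - 8*t*exp(-t) + exp(-t), -8*t^2*exp(-t) - 14*t*exp(-t)]
  [2*t^2*exp(-t) + 2*t*exp(-t), 5*t^2*exp(-t) + 3*t*exp(-t), 8*t^2*exp(-t) + 6*t*exp(-t) + exp(-t)]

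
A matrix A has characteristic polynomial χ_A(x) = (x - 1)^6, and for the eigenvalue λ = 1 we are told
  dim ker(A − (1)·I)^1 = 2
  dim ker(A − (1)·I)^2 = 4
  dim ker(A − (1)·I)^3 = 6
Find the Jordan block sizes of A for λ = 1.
Block sizes for λ = 1: [3, 3]

From the dimensions of kernels of powers, the number of Jordan blocks of size at least j is d_j − d_{j−1} where d_j = dim ker(N^j) (with d_0 = 0). Computing the differences gives [2, 2, 2].
The number of blocks of size exactly k is (#blocks of size ≥ k) − (#blocks of size ≥ k + 1), so the partition is: 2 block(s) of size 3.
In nonincreasing order the block sizes are [3, 3].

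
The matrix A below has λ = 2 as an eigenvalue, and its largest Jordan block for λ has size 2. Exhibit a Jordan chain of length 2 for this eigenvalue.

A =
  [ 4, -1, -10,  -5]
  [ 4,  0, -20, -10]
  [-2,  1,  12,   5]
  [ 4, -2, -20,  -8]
A Jordan chain for λ = 2 of length 2:
v_1 = (2, 4, -2, 4)ᵀ
v_2 = (1, 0, 0, 0)ᵀ

Let N = A − (2)·I. We want v_2 with N^2 v_2 = 0 but N^1 v_2 ≠ 0; then v_{j-1} := N · v_j for j = 2, …, 2.

Pick v_2 = (1, 0, 0, 0)ᵀ.
Then v_1 = N · v_2 = (2, 4, -2, 4)ᵀ.

Sanity check: (A − (2)·I) v_1 = (0, 0, 0, 0)ᵀ = 0. ✓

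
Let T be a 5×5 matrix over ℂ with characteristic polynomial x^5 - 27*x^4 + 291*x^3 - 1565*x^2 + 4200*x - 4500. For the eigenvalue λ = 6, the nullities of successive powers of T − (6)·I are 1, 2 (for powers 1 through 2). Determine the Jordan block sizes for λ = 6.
Block sizes for λ = 6: [2]

From the dimensions of kernels of powers, the number of Jordan blocks of size at least j is d_j − d_{j−1} where d_j = dim ker(N^j) (with d_0 = 0). Computing the differences gives [1, 1].
The number of blocks of size exactly k is (#blocks of size ≥ k) − (#blocks of size ≥ k + 1), so the partition is: 1 block(s) of size 2.
In nonincreasing order the block sizes are [2].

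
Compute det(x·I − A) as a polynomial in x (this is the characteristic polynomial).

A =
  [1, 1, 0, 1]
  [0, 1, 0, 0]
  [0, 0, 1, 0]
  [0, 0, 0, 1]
x^4 - 4*x^3 + 6*x^2 - 4*x + 1

Expanding det(x·I − A) (e.g. by cofactor expansion or by noting that A is similar to its Jordan form J, which has the same characteristic polynomial as A) gives
  χ_A(x) = x^4 - 4*x^3 + 6*x^2 - 4*x + 1
which factors as (x - 1)^4. The eigenvalues (with algebraic multiplicities) are λ = 1 with multiplicity 4.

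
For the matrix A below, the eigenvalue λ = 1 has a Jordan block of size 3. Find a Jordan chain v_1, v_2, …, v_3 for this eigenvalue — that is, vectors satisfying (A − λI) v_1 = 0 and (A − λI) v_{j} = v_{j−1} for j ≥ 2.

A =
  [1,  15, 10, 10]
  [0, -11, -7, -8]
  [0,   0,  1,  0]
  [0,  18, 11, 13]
A Jordan chain for λ = 1 of length 3:
v_1 = (5, -4, 0, 6)ᵀ
v_2 = (10, -7, 0, 11)ᵀ
v_3 = (0, 0, 1, 0)ᵀ

Let N = A − (1)·I. We want v_3 with N^3 v_3 = 0 but N^2 v_3 ≠ 0; then v_{j-1} := N · v_j for j = 3, …, 2.

Pick v_3 = (0, 0, 1, 0)ᵀ.
Then v_2 = N · v_3 = (10, -7, 0, 11)ᵀ.
Then v_1 = N · v_2 = (5, -4, 0, 6)ᵀ.

Sanity check: (A − (1)·I) v_1 = (0, 0, 0, 0)ᵀ = 0. ✓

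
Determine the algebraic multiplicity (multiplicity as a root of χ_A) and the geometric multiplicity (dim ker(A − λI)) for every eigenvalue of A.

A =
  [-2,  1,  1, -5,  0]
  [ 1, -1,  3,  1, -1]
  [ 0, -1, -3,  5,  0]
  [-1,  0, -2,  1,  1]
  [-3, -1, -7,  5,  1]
λ = -2: alg = 3, geom = 2; λ = 1: alg = 2, geom = 1

Step 1 — factor the characteristic polynomial to read off the algebraic multiplicities:
  χ_A(x) = (x - 1)^2*(x + 2)^3

Step 2 — compute geometric multiplicities via the rank-nullity identity g(λ) = n − rank(A − λI):
  rank(A − (-2)·I) = 3, so dim ker(A − (-2)·I) = n − 3 = 2
  rank(A − (1)·I) = 4, so dim ker(A − (1)·I) = n − 4 = 1

Summary:
  λ = -2: algebraic multiplicity = 3, geometric multiplicity = 2
  λ = 1: algebraic multiplicity = 2, geometric multiplicity = 1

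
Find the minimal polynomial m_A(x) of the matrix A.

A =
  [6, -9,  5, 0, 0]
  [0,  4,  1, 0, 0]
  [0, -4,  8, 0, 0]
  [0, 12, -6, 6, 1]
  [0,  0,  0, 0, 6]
x^3 - 18*x^2 + 108*x - 216

The characteristic polynomial is χ_A(x) = (x - 6)^5, so the eigenvalues are known. The minimal polynomial is
  m_A(x) = Π_λ (x − λ)^{k_λ}
where k_λ is the size of the *largest* Jordan block for λ (equivalently, the smallest k with (A − λI)^k v = 0 for every generalised eigenvector v of λ).

  λ = 6: largest Jordan block has size 3, contributing (x − 6)^3

So m_A(x) = (x - 6)^3 = x^3 - 18*x^2 + 108*x - 216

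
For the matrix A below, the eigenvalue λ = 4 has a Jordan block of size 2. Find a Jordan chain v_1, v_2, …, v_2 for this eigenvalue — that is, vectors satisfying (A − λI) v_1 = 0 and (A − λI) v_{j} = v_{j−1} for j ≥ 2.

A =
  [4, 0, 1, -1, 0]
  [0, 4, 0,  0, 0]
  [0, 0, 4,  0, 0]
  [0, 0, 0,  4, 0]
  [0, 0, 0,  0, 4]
A Jordan chain for λ = 4 of length 2:
v_1 = (1, 0, 0, 0, 0)ᵀ
v_2 = (0, 0, 1, 0, 0)ᵀ

Let N = A − (4)·I. We want v_2 with N^2 v_2 = 0 but N^1 v_2 ≠ 0; then v_{j-1} := N · v_j for j = 2, …, 2.

Pick v_2 = (0, 0, 1, 0, 0)ᵀ.
Then v_1 = N · v_2 = (1, 0, 0, 0, 0)ᵀ.

Sanity check: (A − (4)·I) v_1 = (0, 0, 0, 0, 0)ᵀ = 0. ✓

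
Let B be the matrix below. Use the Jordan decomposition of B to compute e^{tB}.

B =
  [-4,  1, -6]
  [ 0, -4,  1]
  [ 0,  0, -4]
e^{tB} =
  [exp(-4*t), t*exp(-4*t), t^2*exp(-4*t)/2 - 6*t*exp(-4*t)]
  [0, exp(-4*t), t*exp(-4*t)]
  [0, 0, exp(-4*t)]

Strategy: write B = P · J · P⁻¹ where J is a Jordan canonical form, so e^{tB} = P · e^{tJ} · P⁻¹, and e^{tJ} can be computed block-by-block.

B has Jordan form
J =
  [-4,  1,  0]
  [ 0, -4,  1]
  [ 0,  0, -4]
(up to reordering of blocks).

Per-block formulas:
  For a 3×3 Jordan block J_3(-4): exp(t · J_3(-4)) = e^(-4t)·(I + t·N + (t^2/2)·N^2), where N is the 3×3 nilpotent shift.

After assembling e^{tJ} and conjugating by P, we get:

e^{tB} =
  [exp(-4*t), t*exp(-4*t), t^2*exp(-4*t)/2 - 6*t*exp(-4*t)]
  [0, exp(-4*t), t*exp(-4*t)]
  [0, 0, exp(-4*t)]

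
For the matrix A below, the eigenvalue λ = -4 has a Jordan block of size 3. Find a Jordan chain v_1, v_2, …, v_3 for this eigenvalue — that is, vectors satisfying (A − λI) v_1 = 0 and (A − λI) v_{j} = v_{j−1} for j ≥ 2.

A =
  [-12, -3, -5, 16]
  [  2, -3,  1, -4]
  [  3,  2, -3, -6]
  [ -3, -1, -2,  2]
A Jordan chain for λ = -4 of length 3:
v_1 = (-5, 1, 1, -2)ᵀ
v_2 = (-8, 2, 3, -3)ᵀ
v_3 = (1, 0, 0, 0)ᵀ

Let N = A − (-4)·I. We want v_3 with N^3 v_3 = 0 but N^2 v_3 ≠ 0; then v_{j-1} := N · v_j for j = 3, …, 2.

Pick v_3 = (1, 0, 0, 0)ᵀ.
Then v_2 = N · v_3 = (-8, 2, 3, -3)ᵀ.
Then v_1 = N · v_2 = (-5, 1, 1, -2)ᵀ.

Sanity check: (A − (-4)·I) v_1 = (0, 0, 0, 0)ᵀ = 0. ✓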